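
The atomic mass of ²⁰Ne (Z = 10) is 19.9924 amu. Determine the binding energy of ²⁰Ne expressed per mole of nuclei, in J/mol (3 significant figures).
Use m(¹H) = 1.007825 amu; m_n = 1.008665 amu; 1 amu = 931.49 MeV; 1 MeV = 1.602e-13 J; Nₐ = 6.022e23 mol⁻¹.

Σm = 10·m(¹H) + 10·m_n = 10.078250 + 10.086650 = 20.164900 amu
The mass defect is 20.164900 − 19.9924 = 0.172500 amu.
E_B = 0.172500 × 931.49 = 160.682 MeV
Per nucleus in joules: 160.682 MeV × 1.602e-13 J/MeV = 2.5741e-11 J
Per mole: 2.5741e-11 J × 6.022e23 mol⁻¹ = 1.5501e+13 J/mol

1.55e+13 J/mol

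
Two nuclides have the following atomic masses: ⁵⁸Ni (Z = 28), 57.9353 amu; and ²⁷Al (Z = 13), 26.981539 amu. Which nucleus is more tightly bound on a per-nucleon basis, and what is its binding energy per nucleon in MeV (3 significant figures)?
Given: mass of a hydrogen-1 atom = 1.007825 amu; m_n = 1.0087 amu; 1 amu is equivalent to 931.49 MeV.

⁵⁸Ni: Σm = 28(1.007825) + 30(1.0087) = 58.480100 amu; Δm = 0.544800 amu; E_B = 507.48 MeV; E_B/A = 8.750 MeV
²⁷Al: Σm = 13(1.007825) + 14(1.0087) = 27.223525 amu; Δm = 0.241986 amu; E_B = 225.408 MeV; E_B/A = 8.348 MeV
⁵⁸Ni has the higher binding energy per nucleon, so it is the more tightly bound nucleus.

⁵⁸Ni; 8.75 MeV/nucleon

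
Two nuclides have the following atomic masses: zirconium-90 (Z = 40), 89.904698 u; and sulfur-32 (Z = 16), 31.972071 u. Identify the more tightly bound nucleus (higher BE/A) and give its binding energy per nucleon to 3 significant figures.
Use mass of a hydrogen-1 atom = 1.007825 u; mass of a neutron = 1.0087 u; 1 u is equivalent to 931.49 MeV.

zirconium-90: Σm = 40(1.007825) + 50(1.0087) = 90.748000 u; Δm = 0.843302 u; E_B = 785.53 MeV; E_B/A = 8.728 MeV
sulfur-32: Σm = 16(1.007825) + 16(1.0087) = 32.264400 u; Δm = 0.292329 u; E_B = 272.30 MeV; E_B/A = 8.509 MeV
zirconium-90 has the higher binding energy per nucleon, so it is the more tightly bound nucleus.

zirconium-90; 8.73 MeV/nucleon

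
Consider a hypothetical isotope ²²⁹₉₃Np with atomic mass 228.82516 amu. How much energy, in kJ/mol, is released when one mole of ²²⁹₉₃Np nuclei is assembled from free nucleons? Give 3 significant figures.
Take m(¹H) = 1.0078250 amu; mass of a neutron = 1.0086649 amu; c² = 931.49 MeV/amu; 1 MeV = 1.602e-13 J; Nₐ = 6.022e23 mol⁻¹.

With 93 protons and 136 neutrons (A = 229):
Mass of separated nucleons = 93(1.0078250) + 136(1.0086649) = 93.7277250 + 137.1784264 = 230.9061514 amu
Mass defect Δm = 230.9061514 − 228.82516 = 2.0809914 amu
E_B = 2.0809914 × 931.49 = 1938.42 MeV
Per nucleus in joules: 1938.42 MeV × 1.602e-13 J/MeV = 3.1053e-10 J
Per mole: 3.1053e-10 J × 6.022e23 mol⁻¹ = 1.8700e+14 J/mol

1.87e+11 kJ/mol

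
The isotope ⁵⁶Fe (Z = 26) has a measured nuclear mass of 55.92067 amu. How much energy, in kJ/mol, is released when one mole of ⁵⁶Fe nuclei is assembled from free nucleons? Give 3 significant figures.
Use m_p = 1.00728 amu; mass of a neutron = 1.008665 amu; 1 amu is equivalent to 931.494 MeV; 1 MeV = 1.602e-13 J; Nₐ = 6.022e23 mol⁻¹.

4.75e+10 kJ/mol

With 26 protons and 30 neutrons (A = 56):
Total constituent mass: 26 × 1.00728 + 30 × 1.008665 = 56.449230 amu
The mass defect is 56.449230 − 55.92067 = 0.528560 amu.
Converting to energy: 0.528560 amu × 931.494 MeV/amu = 492.350 MeV
Per nucleus in joules: 492.350 MeV × 1.602e-13 J/MeV = 7.8874e-11 J
Per mole: 7.8874e-11 J × 6.022e23 mol⁻¹ = 4.7498e+13 J/mol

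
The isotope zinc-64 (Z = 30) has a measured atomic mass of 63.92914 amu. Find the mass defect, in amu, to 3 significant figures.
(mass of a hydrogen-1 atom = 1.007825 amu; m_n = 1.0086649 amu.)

0.600 amu

Total constituent mass: 30 × 1.007825 + 34 × 1.0086649 = 64.5293566 amu
The mass defect is 64.5293566 − 63.92914 = 0.6002166 amu.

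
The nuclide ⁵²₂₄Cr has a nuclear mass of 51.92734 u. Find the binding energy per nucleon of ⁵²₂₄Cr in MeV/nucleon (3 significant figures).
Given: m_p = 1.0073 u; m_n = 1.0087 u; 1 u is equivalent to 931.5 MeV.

With 24 protons and 28 neutrons (A = 52):
Total constituent mass: 24 × 1.0073 + 28 × 1.0087 = 52.4188 u
Mass defect Δm = 52.4188 − 51.92734 = 0.49146 u
Binding energy = Δm·c² = 0.49146 × 931.5 MeV/u = 457.795 MeV
BE/A = 457.795 MeV / 52 = 8.804 MeV/nucleon

8.80 MeV/nucleon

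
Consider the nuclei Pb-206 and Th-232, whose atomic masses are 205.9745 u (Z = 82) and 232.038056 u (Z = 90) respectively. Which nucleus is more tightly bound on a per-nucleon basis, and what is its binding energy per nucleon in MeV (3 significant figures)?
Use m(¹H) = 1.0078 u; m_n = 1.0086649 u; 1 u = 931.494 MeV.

Pb-206: Σm = 82(1.0078) + 124(1.0086649) = 207.7140476 u; Δm = 1.7395476 u; E_B = 1620.4 MeV; E_B/A = 7.866 MeV
Th-232: Σm = 90(1.0078) + 142(1.0086649) = 233.9324158 u; Δm = 1.8943598 u; E_B = 1764.6 MeV; E_B/A = 7.606 MeV
Pb-206 has the higher binding energy per nucleon, so it is the more tightly bound nucleus.

Pb-206; 7.87 MeV/nucleon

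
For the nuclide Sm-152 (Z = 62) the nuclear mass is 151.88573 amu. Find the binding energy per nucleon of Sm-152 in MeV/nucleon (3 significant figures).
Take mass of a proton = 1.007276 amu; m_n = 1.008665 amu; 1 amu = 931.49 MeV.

Total constituent mass: 62 × 1.007276 + 90 × 1.008665 = 153.230962 amu
The mass defect is 153.230962 − 151.88573 = 1.345232 amu.
Binding energy = Δm·c² = 1.345232 × 931.49 MeV/amu = 1253.07 MeV
Dividing by A = 152 gives 8.244 MeV per nucleon.

8.24 MeV/nucleon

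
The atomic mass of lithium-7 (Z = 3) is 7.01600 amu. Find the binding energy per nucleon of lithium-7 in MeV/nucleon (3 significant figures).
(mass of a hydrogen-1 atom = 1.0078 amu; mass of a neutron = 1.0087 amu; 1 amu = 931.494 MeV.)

5.62 MeV/nucleon

With 3 protons and 4 neutrons (A = 7):
Total constituent mass: 3 × 1.0078 + 4 × 1.0087 = 7.0582 amu
The mass defect is 7.0582 − 7.01600 = 0.04220 amu.
E_B = 0.04220 × 931.494 = 39.3090 MeV
Dividing by A = 7 gives 5.616 MeV per nucleon.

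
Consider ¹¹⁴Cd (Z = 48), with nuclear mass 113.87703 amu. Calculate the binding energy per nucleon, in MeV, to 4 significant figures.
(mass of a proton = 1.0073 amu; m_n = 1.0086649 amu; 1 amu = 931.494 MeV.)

Total constituent mass: 48 × 1.0073 + 66 × 1.0086649 = 114.9222834 amu
Δm = 114.9222834 − 113.87703 = 1.0452534 amu
E_B = 1.0452534 × 931.494 = 973.647 MeV
BE/A = 973.647 MeV / 114 = 8.541 MeV/nucleon

8.541 MeV/nucleon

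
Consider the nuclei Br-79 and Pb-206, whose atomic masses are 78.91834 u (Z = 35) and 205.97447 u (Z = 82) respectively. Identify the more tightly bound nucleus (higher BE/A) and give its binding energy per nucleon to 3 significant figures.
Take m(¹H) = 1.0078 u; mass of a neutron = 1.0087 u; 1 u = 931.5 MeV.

Br-79: Σm = 35(1.0078) + 44(1.0087) = 79.6558 u; Δm = 0.73746 u; E_B = 686.94 MeV; E_B/A = 8.695 MeV
Pb-206: Σm = 82(1.0078) + 124(1.0087) = 207.7184 u; Δm = 1.74393 u; E_B = 1624.5 MeV; E_B/A = 7.886 MeV
Br-79 has the higher binding energy per nucleon, so it is the more tightly bound nucleus.

Br-79; 8.70 MeV/nucleon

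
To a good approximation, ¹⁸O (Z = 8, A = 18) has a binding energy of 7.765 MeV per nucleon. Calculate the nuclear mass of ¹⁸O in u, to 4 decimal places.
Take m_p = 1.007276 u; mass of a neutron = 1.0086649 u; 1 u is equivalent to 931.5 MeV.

Total binding energy = 18 × 7.765 = 139.770 MeV
Mass defect = 139.770 MeV / (931.5 MeV/u) = 0.150048 u
Constituent mass = 8(1.007276) + 10(1.0086649) = 18.1448570 u
Nuclear mass = 18.1448570 − 0.150048 = 17.9948090 u ≈ 17.9948 u (to 4 decimal places)

17.9948 u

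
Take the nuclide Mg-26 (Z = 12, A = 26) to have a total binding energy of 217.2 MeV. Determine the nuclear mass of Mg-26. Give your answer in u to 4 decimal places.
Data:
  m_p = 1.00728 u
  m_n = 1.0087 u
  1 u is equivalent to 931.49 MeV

25.9760 u

Mass defect = 217.2 MeV / (931.49 MeV/u) = 0.233175 u
Constituent mass = 12(1.00728) + 14(1.0087) = 26.20916 u
Nuclear mass = 26.20916 − 0.233175 = 25.975985 u ≈ 25.9760 u (to 4 decimal places)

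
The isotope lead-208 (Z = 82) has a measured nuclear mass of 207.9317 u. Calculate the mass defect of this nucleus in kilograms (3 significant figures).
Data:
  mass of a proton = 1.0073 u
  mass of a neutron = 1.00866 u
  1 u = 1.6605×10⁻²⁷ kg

Z = 82, so N = A − Z = 208 − 82 = 126.
Total constituent mass: 82 × 1.0073 + 126 × 1.00866 = 209.68976 u
The mass defect is 209.68976 − 207.9317 = 1.75806 u.
In SI units: 1.75806 u × 1.6605×10⁻²⁷ kg/u = 2.9193e-27 kg

2.92e-27 kg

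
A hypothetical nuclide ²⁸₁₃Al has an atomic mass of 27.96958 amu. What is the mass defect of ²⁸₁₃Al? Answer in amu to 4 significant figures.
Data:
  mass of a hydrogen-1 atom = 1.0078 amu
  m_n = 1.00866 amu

Mass of separated nucleons = 13(1.0078) + 15(1.00866) = 13.1014 + 15.12990 = 28.23130 amu
Δm = 28.23130 − 27.96958 = 0.26172 amu

0.2617 amu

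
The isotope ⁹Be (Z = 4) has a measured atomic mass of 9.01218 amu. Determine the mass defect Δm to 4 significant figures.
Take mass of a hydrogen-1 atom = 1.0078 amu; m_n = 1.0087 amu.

0.06252 amu

The nucleus contains 4 protons and 9 − 4 = 5 neutrons.
Σm = 4·m(¹H) + 5·m_n = 4.0312 + 5.0435 = 9.0747 amu
Δm = 9.0747 − 9.01218 = 0.06252 amu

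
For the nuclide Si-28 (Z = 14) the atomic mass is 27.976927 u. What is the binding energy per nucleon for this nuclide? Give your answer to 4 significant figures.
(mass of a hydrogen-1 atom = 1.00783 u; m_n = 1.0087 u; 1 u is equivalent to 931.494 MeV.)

Σm = 14·m(¹H) + 14·m_n = 14.10962 + 14.1218 = 28.23142 u
Δm = 28.23142 − 27.976927 = 0.254493 u
E_B = 0.254493 × 931.494 = 237.059 MeV
Dividing by A = 28 gives 8.466 MeV per nucleon.

8.466 MeV/nucleon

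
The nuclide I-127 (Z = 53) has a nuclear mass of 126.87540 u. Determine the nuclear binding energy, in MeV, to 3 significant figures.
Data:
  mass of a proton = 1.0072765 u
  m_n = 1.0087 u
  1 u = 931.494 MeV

Z = 53, so N = A − Z = 127 − 53 = 74.
Σm = 53·m_p + 74·m_n = 53.3856545 + 74.6438 = 128.0294545 u
Δm = 128.0294545 − 126.87540 = 1.1540545 u
Converting to energy: 1.1540545 u × 931.494 MeV/u = 1074.99 MeV

1070 MeV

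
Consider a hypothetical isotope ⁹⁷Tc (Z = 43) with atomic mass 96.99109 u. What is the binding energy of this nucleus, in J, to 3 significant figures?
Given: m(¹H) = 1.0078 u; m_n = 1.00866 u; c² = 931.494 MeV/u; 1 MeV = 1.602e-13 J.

1.21e-10 J

Σm = 43·m(¹H) + 54·m_n = 43.3354 + 54.46764 = 97.80304 u
Mass defect Δm = 97.80304 − 96.99109 = 0.81195 u
Converting to energy: 0.81195 u × 931.494 MeV/u = 756.327 MeV
In joules: 756.327 MeV × 1.602e-13 J/MeV = 1.2116e-10 J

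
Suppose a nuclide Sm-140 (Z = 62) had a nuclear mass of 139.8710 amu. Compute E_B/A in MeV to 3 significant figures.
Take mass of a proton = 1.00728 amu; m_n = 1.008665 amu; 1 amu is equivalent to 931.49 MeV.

8.36 MeV/nucleon

Z = 62, so N = A − Z = 140 − 62 = 78.
Σm = 62·m_p + 78·m_n = 62.45136 + 78.675870 = 141.127230 amu
Δm = 141.127230 − 139.8710 = 1.256230 amu
Converting to energy: 1.256230 amu × 931.49 MeV/amu = 1170.17 MeV
BE/A = 1170.17 MeV / 140 = 8.358 MeV/nucleon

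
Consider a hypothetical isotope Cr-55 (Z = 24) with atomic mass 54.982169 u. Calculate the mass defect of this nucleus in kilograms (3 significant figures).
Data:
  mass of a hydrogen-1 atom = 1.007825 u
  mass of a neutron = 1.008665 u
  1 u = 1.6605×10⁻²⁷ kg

The nucleus contains 24 protons and 55 − 24 = 31 neutrons.
Total constituent mass: 24 × 1.007825 + 31 × 1.008665 = 55.456415 u
Δm = 55.456415 − 54.982169 = 0.474246 u
In SI units: 0.474246 u × 1.6605×10⁻²⁷ kg/u = 7.8749e-28 kg

7.87e-28 kg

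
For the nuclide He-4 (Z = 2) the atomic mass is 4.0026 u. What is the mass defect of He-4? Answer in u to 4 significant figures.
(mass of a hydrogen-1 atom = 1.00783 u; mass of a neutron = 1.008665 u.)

0.03039 u

With 2 protons and 2 neutrons (A = 4):
Total constituent mass: 2 × 1.00783 + 2 × 1.008665 = 4.032990 u
The mass defect is 4.032990 − 4.0026 = 0.030390 u.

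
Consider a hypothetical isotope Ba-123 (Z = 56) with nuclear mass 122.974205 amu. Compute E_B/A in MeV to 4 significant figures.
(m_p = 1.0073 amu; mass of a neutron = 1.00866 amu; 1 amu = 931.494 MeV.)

Σm = 56·m_p + 67·m_n = 56.4088 + 67.58022 = 123.98902 amu
Δm = 123.98902 − 122.974205 = 1.014815 amu
Converting to energy: 1.014815 amu × 931.494 MeV/amu = 945.294 MeV
Per nucleon: 945.294 / 123 = 7.685 MeV

7.685 MeV/nucleon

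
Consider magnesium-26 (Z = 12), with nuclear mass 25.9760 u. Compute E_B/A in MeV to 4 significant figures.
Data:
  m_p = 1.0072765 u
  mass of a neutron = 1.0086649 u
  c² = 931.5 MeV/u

The nucleus contains 12 protons and 26 − 12 = 14 neutrons.
Mass of separated nucleons = 12(1.0072765) + 14(1.0086649) = 12.0873180 + 14.1213086 = 26.2086266 u
Δm = 26.2086266 − 25.9760 = 0.2326266 u
E_B = 0.2326266 × 931.5 = 216.692 MeV
Per nucleon: 216.692 / 26 = 8.334 MeV

8.334 MeV/nucleon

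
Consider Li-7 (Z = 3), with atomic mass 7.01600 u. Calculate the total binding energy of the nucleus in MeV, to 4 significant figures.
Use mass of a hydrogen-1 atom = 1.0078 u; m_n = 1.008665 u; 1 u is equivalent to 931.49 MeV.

39.18 MeV

Z = 3, so N = A − Z = 7 − 3 = 4.
Total constituent mass: 3 × 1.0078 + 4 × 1.008665 = 7.058060 u
Mass defect Δm = 7.058060 − 7.01600 = 0.042060 u
E_B = 0.042060 × 931.49 = 39.1785 MeV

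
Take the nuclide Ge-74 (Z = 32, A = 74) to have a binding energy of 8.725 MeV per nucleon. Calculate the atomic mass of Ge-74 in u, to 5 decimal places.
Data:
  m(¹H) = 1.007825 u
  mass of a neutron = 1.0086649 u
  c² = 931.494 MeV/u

73.92119 u

Total binding energy = 74 × 8.725 = 645.650 MeV
Mass defect = 645.650 MeV / (931.494 MeV/u) = 0.6931338 u
Constituent mass = 32(1.007825) + 42(1.0086649) = 74.6143258 u
Atomic mass = 74.6143258 − 0.6931338 = 73.9211920 u ≈ 73.92119 u (to 5 decimal places)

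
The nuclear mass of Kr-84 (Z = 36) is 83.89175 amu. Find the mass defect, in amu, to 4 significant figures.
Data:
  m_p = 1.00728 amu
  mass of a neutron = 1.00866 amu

Z = 36, so N = A − Z = 84 − 36 = 48.
Σm = 36·m_p + 48·m_n = 36.26208 + 48.41568 = 84.67776 amu
Mass defect Δm = 84.67776 − 83.89175 = 0.78601 amu

0.7860 amu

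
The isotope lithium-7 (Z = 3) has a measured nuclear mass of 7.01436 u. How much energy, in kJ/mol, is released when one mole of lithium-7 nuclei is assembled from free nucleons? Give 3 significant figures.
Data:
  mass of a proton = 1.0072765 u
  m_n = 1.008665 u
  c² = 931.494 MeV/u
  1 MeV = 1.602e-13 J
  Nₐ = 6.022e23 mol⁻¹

Mass of separated nucleons = 3(1.0072765) + 4(1.008665) = 3.0218295 + 4.034660 = 7.0564895 u
Δm = 7.0564895 − 7.01436 = 0.0421295 u
Converting to energy: 0.0421295 u × 931.494 MeV/u = 39.2434 MeV
Per nucleus in joules: 39.2434 MeV × 1.602e-13 J/MeV = 6.2868e-12 J
Per mole: 6.2868e-12 J × 6.022e23 mol⁻¹ = 3.7859e+12 J/mol

3.79e+09 kJ/mol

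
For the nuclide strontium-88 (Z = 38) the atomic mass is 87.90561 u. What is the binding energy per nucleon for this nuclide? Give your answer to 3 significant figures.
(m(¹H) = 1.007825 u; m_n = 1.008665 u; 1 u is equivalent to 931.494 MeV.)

8.73 MeV/nucleon

The nucleus contains 38 protons and 88 − 38 = 50 neutrons.
Total constituent mass: 38 × 1.007825 + 50 × 1.008665 = 88.730600 u
Mass defect Δm = 88.730600 − 87.90561 = 0.824990 u
E_B = 0.824990 × 931.494 = 768.473 MeV
Per nucleon: 768.473 / 88 = 8.733 MeV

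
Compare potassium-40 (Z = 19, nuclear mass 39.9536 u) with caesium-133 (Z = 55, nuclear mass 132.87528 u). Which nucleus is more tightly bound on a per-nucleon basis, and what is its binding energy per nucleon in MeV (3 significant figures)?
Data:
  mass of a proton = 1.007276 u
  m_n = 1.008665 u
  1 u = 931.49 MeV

potassium-40; 8.54 MeV/nucleon

potassium-40: Σm = 19(1.007276) + 21(1.008665) = 40.320209 u; Δm = 0.366609 u; E_B = 341.49 MeV; E_B/A = 8.537 MeV
caesium-133: Σm = 55(1.007276) + 78(1.008665) = 134.076050 u; Δm = 1.200770 u; E_B = 1118.5 MeV; E_B/A = 8.410 MeV
potassium-40 has the higher binding energy per nucleon, so it is the more tightly bound nucleus.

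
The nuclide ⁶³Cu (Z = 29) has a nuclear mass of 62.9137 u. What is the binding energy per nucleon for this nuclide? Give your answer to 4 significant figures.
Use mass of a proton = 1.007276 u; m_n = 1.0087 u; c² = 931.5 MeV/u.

With 29 protons and 34 neutrons (A = 63):
Mass of separated nucleons = 29(1.007276) + 34(1.0087) = 29.211004 + 34.2958 = 63.506804 u
Δm = 63.506804 − 62.9137 = 0.593104 u
Binding energy = Δm·c² = 0.593104 × 931.5 MeV/u = 552.476 MeV
Per nucleon: 552.476 / 63 = 8.769 MeV

8.769 MeV/nucleon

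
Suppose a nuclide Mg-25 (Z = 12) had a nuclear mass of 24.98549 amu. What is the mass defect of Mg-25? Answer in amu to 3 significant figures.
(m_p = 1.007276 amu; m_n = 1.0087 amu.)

Mass of separated nucleons = 12(1.007276) + 13(1.0087) = 12.087312 + 13.1131 = 25.200412 amu
Mass defect Δm = 25.200412 − 24.98549 = 0.214922 amu

0.215 amu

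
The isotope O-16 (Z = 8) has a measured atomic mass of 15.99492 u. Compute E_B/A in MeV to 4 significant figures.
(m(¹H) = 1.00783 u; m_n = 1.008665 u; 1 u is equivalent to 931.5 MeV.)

Total constituent mass: 8 × 1.00783 + 8 × 1.008665 = 16.131960 u
The mass defect is 16.131960 − 15.99492 = 0.137040 u.
Converting to energy: 0.137040 u × 931.5 MeV/u = 127.653 MeV
Per nucleon: 127.653 / 16 = 7.978 MeV

7.978 MeV/nucleon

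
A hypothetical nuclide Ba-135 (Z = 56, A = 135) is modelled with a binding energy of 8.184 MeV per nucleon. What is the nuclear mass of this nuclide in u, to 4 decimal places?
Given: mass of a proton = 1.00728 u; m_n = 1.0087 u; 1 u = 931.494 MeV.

134.9089 u

Total binding energy = 135 × 8.184 = 1104.840 MeV
Mass defect = 1104.840 MeV / (931.494 MeV/u) = 1.186095 u
Constituent mass = 56(1.00728) + 79(1.0087) = 136.09498 u
Nuclear mass = 136.09498 − 1.186095 = 134.908885 u ≈ 134.9089 u (to 4 decimal places)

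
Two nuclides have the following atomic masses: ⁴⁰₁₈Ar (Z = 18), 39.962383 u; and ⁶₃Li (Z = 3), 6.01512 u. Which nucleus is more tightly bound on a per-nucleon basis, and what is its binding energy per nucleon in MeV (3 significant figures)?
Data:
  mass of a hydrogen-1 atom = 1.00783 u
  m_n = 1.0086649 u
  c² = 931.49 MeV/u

⁴⁰₁₈Ar: Σm = 18(1.00783) + 22(1.0086649) = 40.3315678 u; Δm = 0.3691848 u; E_B = 343.89 MeV; E_B/A = 8.597 MeV
⁶₃Li: Σm = 3(1.00783) + 3(1.0086649) = 6.0494847 u; Δm = 0.0343647 u; E_B = 32.010 MeV; E_B/A = 5.335 MeV
⁴⁰₁₈Ar has the higher binding energy per nucleon, so it is the more tightly bound nucleus.

⁴⁰₁₈Ar; 8.60 MeV/nucleon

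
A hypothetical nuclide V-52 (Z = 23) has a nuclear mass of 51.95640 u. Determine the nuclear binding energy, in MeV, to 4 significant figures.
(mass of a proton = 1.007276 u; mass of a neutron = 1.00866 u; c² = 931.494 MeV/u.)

430.4 MeV

With 23 protons and 29 neutrons (A = 52):
Total constituent mass: 23 × 1.007276 + 29 × 1.00866 = 52.418488 u
Mass defect Δm = 52.418488 − 51.95640 = 0.462088 u
Converting to energy: 0.462088 u × 931.494 MeV/u = 430.432 MeV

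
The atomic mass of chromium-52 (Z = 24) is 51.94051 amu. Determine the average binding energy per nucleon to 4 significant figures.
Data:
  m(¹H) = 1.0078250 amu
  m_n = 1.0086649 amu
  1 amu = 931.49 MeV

8.776 MeV/nucleon

With 24 protons and 28 neutrons (A = 52):
Σm = 24·m(¹H) + 28·m_n = 24.1878000 + 28.2426172 = 52.4304172 amu
The mass defect is 52.4304172 − 51.94051 = 0.4899072 amu.
E_B = 0.4899072 × 931.49 = 456.344 MeV
BE/A = 456.344 MeV / 52 = 8.776 MeV/nucleon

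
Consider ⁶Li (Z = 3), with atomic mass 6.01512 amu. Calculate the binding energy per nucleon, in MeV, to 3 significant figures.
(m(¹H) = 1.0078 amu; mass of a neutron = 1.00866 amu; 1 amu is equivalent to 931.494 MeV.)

Total constituent mass: 3 × 1.0078 + 3 × 1.00866 = 6.04938 amu
Δm = 6.04938 − 6.01512 = 0.03426 amu
Binding energy = Δm·c² = 0.03426 × 931.494 MeV/amu = 31.9130 MeV
BE/A = 31.9130 MeV / 6 = 5.319 MeV/nucleon

5.32 MeV/nucleon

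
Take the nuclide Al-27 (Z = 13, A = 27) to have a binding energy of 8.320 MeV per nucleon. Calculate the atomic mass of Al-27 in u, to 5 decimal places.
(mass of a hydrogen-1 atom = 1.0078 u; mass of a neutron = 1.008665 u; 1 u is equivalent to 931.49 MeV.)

Total binding energy = 27 × 8.320 = 224.640 MeV
Mass defect = 224.640 MeV / (931.49 MeV/u) = 0.2411620 u
Constituent mass = 13(1.0078) + 14(1.008665) = 27.222710 u
Atomic mass = 27.222710 − 0.2411620 = 26.9815480 u ≈ 26.98155 u (to 5 decimal places)

26.98155 u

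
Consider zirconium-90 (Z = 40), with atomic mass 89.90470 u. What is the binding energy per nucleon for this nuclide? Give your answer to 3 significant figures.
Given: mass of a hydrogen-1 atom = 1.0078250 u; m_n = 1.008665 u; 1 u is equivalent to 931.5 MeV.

8.71 MeV/nucleon

With 40 protons and 50 neutrons (A = 90):
Σm = 40·m(¹H) + 50·m_n = 40.3130000 + 50.433250 = 90.7462500 u
Δm = 90.7462500 − 89.90470 = 0.8415500 u
Converting to energy: 0.8415500 u × 931.5 MeV/u = 783.904 MeV
Dividing by A = 90 gives 8.710 MeV per nucleon.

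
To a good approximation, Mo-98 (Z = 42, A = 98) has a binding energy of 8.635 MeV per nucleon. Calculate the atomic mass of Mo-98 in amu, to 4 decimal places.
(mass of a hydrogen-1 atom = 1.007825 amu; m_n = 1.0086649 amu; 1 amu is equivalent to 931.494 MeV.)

97.9054 amu

Total binding energy = 98 × 8.635 = 846.230 MeV
Mass defect = 846.230 MeV / (931.494 MeV/amu) = 0.908465 amu
Constituent mass = 42(1.007825) + 56(1.0086649) = 98.8138844 amu
Atomic mass = 98.8138844 − 0.908465 = 97.9054194 amu ≈ 97.9054 amu (to 4 decimal places)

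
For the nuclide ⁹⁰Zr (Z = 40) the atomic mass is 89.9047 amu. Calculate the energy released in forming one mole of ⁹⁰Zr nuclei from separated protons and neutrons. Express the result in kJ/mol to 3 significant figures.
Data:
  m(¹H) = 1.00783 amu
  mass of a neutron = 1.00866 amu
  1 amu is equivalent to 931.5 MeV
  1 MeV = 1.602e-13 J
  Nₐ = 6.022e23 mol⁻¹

7.56e+10 kJ/mol

Σm = 40·m(¹H) + 50·m_n = 40.31320 + 50.43300 = 90.74620 amu
The mass defect is 90.74620 − 89.9047 = 0.84150 amu.
E_B = 0.84150 × 931.5 = 783.857 MeV
Per nucleus in joules: 783.857 MeV × 1.602e-13 J/MeV = 1.2557e-10 J
Per mole: 1.2557e-10 J × 6.022e23 mol⁻¹ = 7.5618e+13 J/mol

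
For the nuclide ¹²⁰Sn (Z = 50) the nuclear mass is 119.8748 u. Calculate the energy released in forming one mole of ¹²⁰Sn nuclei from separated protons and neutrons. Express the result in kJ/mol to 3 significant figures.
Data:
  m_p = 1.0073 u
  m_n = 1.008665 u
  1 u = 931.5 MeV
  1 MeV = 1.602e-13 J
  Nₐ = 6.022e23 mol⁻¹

The nucleus contains 50 protons and 120 − 50 = 70 neutrons.
Mass of separated nucleons = 50(1.0073) + 70(1.008665) = 50.3650 + 70.606550 = 120.971550 u
Mass defect Δm = 120.971550 − 119.8748 = 1.096750 u
E_B = 1.096750 × 931.5 = 1021.62 MeV
Per nucleus in joules: 1021.62 MeV × 1.602e-13 J/MeV = 1.6366e-10 J
Per mole: 1.6366e-10 J × 6.022e23 mol⁻¹ = 9.8556e+13 J/mol

9.86e+10 kJ/mol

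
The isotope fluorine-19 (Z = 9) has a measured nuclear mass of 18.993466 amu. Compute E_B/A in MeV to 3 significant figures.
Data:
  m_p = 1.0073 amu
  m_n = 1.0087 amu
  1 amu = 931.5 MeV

Total constituent mass: 9 × 1.0073 + 10 × 1.0087 = 19.1527 amu
The mass defect is 19.1527 − 18.993466 = 0.159234 amu.
Binding energy = Δm·c² = 0.159234 × 931.5 MeV/amu = 148.326 MeV
Dividing by A = 19 gives 7.807 MeV per nucleon.

7.81 MeV/nucleon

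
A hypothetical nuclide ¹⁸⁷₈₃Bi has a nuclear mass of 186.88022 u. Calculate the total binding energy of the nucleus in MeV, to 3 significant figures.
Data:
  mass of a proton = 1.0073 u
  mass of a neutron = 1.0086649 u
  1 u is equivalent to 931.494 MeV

1520 MeV

Z = 83, so N = A − Z = 187 − 83 = 104.
Mass of separated nucleons = 83(1.0073) + 104(1.0086649) = 83.6059 + 104.9011496 = 188.5070496 u
Mass defect Δm = 188.5070496 − 186.88022 = 1.6268296 u
Converting to energy: 1.6268296 u × 931.494 MeV/u = 1515.38 MeV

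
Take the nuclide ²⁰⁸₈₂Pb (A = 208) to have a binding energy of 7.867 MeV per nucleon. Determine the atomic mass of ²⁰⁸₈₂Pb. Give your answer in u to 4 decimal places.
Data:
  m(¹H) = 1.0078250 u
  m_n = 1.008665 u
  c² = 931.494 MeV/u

207.9768 u

Total binding energy = 208 × 7.867 = 1636.336 MeV
Mass defect = 1636.336 MeV / (931.494 MeV/u) = 1.756679 u
Constituent mass = 82(1.0078250) + 126(1.008665) = 209.7334400 u
Atomic mass = 209.7334400 − 1.756679 = 207.9767610 u ≈ 207.9768 u (to 4 decimal places)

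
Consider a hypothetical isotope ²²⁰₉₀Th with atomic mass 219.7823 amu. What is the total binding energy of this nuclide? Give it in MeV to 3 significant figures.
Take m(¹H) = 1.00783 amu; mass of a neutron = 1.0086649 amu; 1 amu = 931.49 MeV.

With 90 protons and 130 neutrons (A = 220):
Σm = 90·m(¹H) + 130·m_n = 90.70470 + 131.1264370 = 221.8311370 amu
Mass defect Δm = 221.8311370 − 219.7823 = 2.0488370 amu
Converting to energy: 2.0488370 amu × 931.49 MeV/amu = 1908.47 MeV

1910 MeV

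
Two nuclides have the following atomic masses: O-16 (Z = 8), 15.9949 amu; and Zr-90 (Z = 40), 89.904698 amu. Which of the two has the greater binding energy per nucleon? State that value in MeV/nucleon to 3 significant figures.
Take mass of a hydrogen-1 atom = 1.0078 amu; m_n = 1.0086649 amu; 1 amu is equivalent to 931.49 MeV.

Zr-90; 8.70 MeV/nucleon

O-16: Σm = 8(1.0078) + 8(1.0086649) = 16.1317192 amu; Δm = 0.1368192 amu; E_B = 127.446 MeV; E_B/A = 7.965 MeV
Zr-90: Σm = 40(1.0078) + 50(1.0086649) = 90.7452450 amu; Δm = 0.8405470 amu; E_B = 782.96 MeV; E_B/A = 8.700 MeV
Zr-90 has the higher binding energy per nucleon, so it is the more tightly bound nucleus.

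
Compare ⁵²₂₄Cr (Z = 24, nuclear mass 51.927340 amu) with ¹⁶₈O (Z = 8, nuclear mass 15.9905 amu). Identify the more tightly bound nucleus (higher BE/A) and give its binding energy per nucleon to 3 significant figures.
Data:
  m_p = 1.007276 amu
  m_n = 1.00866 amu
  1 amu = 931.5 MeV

⁵²₂₄Cr; 8.77 MeV/nucleon

⁵²₂₄Cr: Σm = 24(1.007276) + 28(1.00866) = 52.417104 amu; Δm = 0.489764 amu; E_B = 456.22 MeV; E_B/A = 8.773 MeV
¹⁶₈O: Σm = 8(1.007276) + 8(1.00866) = 16.127488 amu; Δm = 0.136988 amu; E_B = 127.60 MeV; E_B/A = 7.975 MeV
⁵²₂₄Cr has the higher binding energy per nucleon, so it is the more tightly bound nucleus.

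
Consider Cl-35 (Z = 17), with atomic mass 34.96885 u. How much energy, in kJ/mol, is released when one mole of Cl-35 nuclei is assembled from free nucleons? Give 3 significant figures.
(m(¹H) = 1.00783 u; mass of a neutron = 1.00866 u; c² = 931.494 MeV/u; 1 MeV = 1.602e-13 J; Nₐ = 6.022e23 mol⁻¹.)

2.88e+10 kJ/mol

The nucleus contains 17 protons and 35 − 17 = 18 neutrons.
Mass of separated nucleons = 17(1.00783) + 18(1.00866) = 17.13311 + 18.15588 = 35.28899 u
Mass defect Δm = 35.28899 − 34.96885 = 0.32014 u
Binding energy = Δm·c² = 0.32014 × 931.494 MeV/u = 298.208 MeV
Per nucleus in joules: 298.208 MeV × 1.602e-13 J/MeV = 4.7773e-11 J
Per mole: 4.7773e-11 J × 6.022e23 mol⁻¹ = 2.8769e+13 J/mol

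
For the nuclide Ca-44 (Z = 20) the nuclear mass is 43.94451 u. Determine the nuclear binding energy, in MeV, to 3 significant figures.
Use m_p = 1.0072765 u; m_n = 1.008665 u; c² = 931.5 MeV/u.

381 MeV

Mass of separated nucleons = 20(1.0072765) + 24(1.008665) = 20.1455300 + 24.207960 = 44.3534900 u
The mass defect is 44.3534900 − 43.94451 = 0.4089800 u.
Converting to energy: 0.4089800 u × 931.5 MeV/u = 380.965 MeV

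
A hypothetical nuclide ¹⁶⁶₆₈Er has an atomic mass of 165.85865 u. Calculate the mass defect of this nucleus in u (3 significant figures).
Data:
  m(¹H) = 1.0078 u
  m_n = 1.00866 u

Z = 68, so N = A − Z = 166 − 68 = 98.
Mass of separated nucleons = 68(1.0078) + 98(1.00866) = 68.5304 + 98.84868 = 167.37908 u
Δm = 167.37908 − 165.85865 = 1.52043 u

1.52 u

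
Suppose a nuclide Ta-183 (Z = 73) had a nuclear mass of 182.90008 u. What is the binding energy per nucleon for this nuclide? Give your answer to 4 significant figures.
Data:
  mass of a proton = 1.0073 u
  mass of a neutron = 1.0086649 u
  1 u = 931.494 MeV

The nucleus contains 73 protons and 183 − 73 = 110 neutrons.
Total constituent mass: 73 × 1.0073 + 110 × 1.0086649 = 184.4860390 u
Δm = 184.4860390 − 182.90008 = 1.5859590 u
Converting to energy: 1.5859590 u × 931.494 MeV/u = 1477.31 MeV
Per nucleon: 1477.31 / 183 = 8.073 MeV

8.073 MeV/nucleon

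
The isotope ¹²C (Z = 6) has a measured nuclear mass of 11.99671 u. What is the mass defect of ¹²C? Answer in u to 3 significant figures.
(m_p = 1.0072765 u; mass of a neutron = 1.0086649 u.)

0.0989 u

With 6 protons and 6 neutrons (A = 12):
Total constituent mass: 6 × 1.0072765 + 6 × 1.0086649 = 12.0956484 u
The mass defect is 12.0956484 − 11.99671 = 0.0989384 u.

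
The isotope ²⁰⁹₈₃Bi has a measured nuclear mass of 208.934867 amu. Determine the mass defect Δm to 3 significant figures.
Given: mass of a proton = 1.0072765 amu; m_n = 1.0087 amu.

Z = 83, so N = A − Z = 209 − 83 = 126.
Mass of separated nucleons = 83(1.0072765) + 126(1.0087) = 83.6039495 + 127.0962 = 210.7001495 amu
Δm = 210.7001495 − 208.934867 = 1.7652825 amu

1.77 amu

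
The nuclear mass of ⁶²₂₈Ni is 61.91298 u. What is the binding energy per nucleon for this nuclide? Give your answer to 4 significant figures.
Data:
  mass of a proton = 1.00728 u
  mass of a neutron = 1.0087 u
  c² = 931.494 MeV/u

8.814 MeV/nucleon

The nucleus contains 28 protons and 62 − 28 = 34 neutrons.
Total constituent mass: 28 × 1.00728 + 34 × 1.0087 = 62.49964 u
Mass defect Δm = 62.49964 − 61.91298 = 0.58666 u
E_B = 0.58666 × 931.494 = 546.470 MeV
Per nucleon: 546.470 / 62 = 8.814 MeV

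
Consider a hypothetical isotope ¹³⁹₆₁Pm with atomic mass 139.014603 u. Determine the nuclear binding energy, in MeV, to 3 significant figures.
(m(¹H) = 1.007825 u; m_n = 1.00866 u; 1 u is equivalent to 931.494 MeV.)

1060 MeV

With 61 protons and 78 neutrons (A = 139):
Total constituent mass: 61 × 1.007825 + 78 × 1.00866 = 140.152805 u
The mass defect is 140.152805 − 139.014603 = 1.138202 u.
Binding energy = Δm·c² = 1.138202 × 931.494 MeV/u = 1060.23 MeV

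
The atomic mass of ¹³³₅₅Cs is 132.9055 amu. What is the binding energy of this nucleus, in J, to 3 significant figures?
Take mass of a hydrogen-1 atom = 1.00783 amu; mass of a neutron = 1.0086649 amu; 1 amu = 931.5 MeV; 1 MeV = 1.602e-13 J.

1.79e-10 J

The nucleus contains 55 protons and 133 − 55 = 78 neutrons.
Σm = 55·m(¹H) + 78·m_n = 55.43065 + 78.6758622 = 134.1065122 amu
Δm = 134.1065122 − 132.9055 = 1.2010122 amu
E_B = 1.2010122 × 931.5 = 1118.74 MeV
In joules: 1118.74 MeV × 1.602e-13 J/MeV = 1.7922e-10 J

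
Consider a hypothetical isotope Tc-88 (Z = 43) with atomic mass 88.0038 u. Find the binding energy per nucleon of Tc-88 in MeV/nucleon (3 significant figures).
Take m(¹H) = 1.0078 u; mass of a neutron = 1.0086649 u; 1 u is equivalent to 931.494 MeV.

The nucleus contains 43 protons and 88 − 43 = 45 neutrons.
Σm = 43·m(¹H) + 45·m_n = 43.3354 + 45.3899205 = 88.7253205 u
Mass defect Δm = 88.7253205 − 88.0038 = 0.7215205 u
E_B = 0.7215205 × 931.494 = 672.092 MeV
BE/A = 672.092 MeV / 88 = 7.637 MeV/nucleon

7.64 MeV/nucleon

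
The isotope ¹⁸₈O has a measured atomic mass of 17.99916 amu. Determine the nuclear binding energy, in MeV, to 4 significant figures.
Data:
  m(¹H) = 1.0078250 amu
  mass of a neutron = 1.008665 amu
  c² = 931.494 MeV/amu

139.8 MeV

Z = 8, so N = A − Z = 18 − 8 = 10.
Σm = 8·m(¹H) + 10·m_n = 8.0626000 + 10.086650 = 18.1492500 amu
Mass defect Δm = 18.1492500 − 17.99916 = 0.1500900 amu
E_B = 0.1500900 × 931.494 = 139.808 MeV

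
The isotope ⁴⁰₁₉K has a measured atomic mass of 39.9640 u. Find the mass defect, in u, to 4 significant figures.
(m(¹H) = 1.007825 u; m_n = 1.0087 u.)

0.3674 u

The nucleus contains 19 protons and 40 − 19 = 21 neutrons.
Σm = 19·m(¹H) + 21·m_n = 19.148675 + 21.1827 = 40.331375 u
Δm = 40.331375 − 39.9640 = 0.367375 u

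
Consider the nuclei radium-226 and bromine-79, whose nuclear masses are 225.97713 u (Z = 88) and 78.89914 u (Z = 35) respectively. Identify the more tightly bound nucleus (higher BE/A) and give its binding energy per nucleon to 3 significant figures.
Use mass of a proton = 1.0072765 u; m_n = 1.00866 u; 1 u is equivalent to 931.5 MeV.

bromine-79; 8.69 MeV/nucleon

radium-226: Σm = 88(1.0072765) + 138(1.00866) = 227.8354120 u; Δm = 1.8582820 u; E_B = 1731.0 MeV; E_B/A = 7.659 MeV
bromine-79: Σm = 35(1.0072765) + 44(1.00866) = 79.6357175 u; Δm = 0.7365775 u; E_B = 686.12 MeV; E_B/A = 8.685 MeV
bromine-79 has the higher binding energy per nucleon, so it is the more tightly bound nucleus.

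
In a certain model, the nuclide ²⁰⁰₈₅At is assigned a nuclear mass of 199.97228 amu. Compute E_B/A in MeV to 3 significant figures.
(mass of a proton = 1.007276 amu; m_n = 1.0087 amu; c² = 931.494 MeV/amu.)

7.67 MeV/nucleon

Z = 85, so N = A − Z = 200 − 85 = 115.
Σm = 85·m_p + 115·m_n = 85.618460 + 116.0005 = 201.618960 amu
Δm = 201.618960 − 199.97228 = 1.646680 amu
Binding energy = Δm·c² = 1.646680 × 931.494 MeV/amu = 1533.87 MeV
Dividing by A = 200 gives 7.669 MeV per nucleon.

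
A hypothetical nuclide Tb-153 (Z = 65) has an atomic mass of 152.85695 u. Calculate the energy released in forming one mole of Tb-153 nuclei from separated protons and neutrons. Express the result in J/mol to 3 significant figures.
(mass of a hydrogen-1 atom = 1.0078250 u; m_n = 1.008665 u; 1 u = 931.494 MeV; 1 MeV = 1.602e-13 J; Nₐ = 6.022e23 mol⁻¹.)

Mass of separated nucleons = 65(1.0078250) + 88(1.008665) = 65.5086250 + 88.762520 = 154.2711450 u
The mass defect is 154.2711450 − 152.85695 = 1.4141950 u.
Converting to energy: 1.4141950 u × 931.494 MeV/u = 1317.31 MeV
Per nucleus in joules: 1317.31 MeV × 1.602e-13 J/MeV = 2.1103e-10 J
Per mole: 2.1103e-10 J × 6.022e23 mol⁻¹ = 1.2708e+14 J/mol

1.27e+14 J/mol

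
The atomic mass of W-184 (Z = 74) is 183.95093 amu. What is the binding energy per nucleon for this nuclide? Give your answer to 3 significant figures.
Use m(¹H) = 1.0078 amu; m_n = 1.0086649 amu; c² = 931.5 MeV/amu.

8.00 MeV/nucleon

Mass of separated nucleons = 74(1.0078) + 110(1.0086649) = 74.5772 + 110.9531390 = 185.5303390 amu
Mass defect Δm = 185.5303390 − 183.95093 = 1.5794090 amu
Converting to energy: 1.5794090 amu × 931.5 MeV/amu = 1471.22 MeV
Per nucleon: 1471.22 / 184 = 7.996 MeV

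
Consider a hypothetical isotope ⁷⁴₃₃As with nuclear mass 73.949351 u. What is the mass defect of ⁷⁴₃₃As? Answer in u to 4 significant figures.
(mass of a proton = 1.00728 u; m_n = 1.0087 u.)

With 33 protons and 41 neutrons (A = 74):
Mass of separated nucleons = 33(1.00728) + 41(1.0087) = 33.24024 + 41.3567 = 74.59694 u
Δm = 74.59694 − 73.949351 = 0.647589 u

0.6476 u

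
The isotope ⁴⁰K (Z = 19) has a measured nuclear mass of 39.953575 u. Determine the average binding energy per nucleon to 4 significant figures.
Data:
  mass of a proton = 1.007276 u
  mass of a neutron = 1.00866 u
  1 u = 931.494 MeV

With 19 protons and 21 neutrons (A = 40):
Σm = 19·m_p + 21·m_n = 19.138244 + 21.18186 = 40.320104 u
The mass defect is 40.320104 − 39.953575 = 0.366529 u.
Converting to energy: 0.366529 u × 931.494 MeV/u = 341.4196 MeV
Dividing by A = 40 gives 8.535 MeV per nucleon.

8.535 MeV/nucleon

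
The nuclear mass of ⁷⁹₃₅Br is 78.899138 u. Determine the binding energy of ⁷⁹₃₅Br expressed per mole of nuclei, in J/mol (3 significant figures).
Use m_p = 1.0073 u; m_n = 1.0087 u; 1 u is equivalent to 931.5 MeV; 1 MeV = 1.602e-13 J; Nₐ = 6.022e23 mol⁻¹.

The nucleus contains 35 protons and 79 − 35 = 44 neutrons.
Mass of separated nucleons = 35(1.0073) + 44(1.0087) = 35.2555 + 44.3828 = 79.6383 u
Mass defect Δm = 79.6383 − 78.899138 = 0.739162 u
Converting to energy: 0.739162 u × 931.5 MeV/u = 688.529 MeV
Per nucleus in joules: 688.529 MeV × 1.602e-13 J/MeV = 1.1030e-10 J
Per mole: 1.1030e-10 J × 6.022e23 mol⁻¹ = 6.6423e+13 J/mol

6.64e+13 J/mol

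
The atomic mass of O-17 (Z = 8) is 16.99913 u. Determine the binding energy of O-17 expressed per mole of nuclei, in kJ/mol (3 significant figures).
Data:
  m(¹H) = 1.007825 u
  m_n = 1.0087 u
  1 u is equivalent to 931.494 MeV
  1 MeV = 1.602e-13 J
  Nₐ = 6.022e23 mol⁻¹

Mass of separated nucleons = 8(1.007825) + 9(1.0087) = 8.062600 + 9.0783 = 17.140900 u
The mass defect is 17.140900 − 16.99913 = 0.141770 u.
Converting to energy: 0.141770 u × 931.494 MeV/u = 132.058 MeV
Per nucleus in joules: 132.058 MeV × 1.602e-13 J/MeV = 2.1156e-11 J
Per mole: 2.1156e-11 J × 6.022e23 mol⁻¹ = 1.2740e+13 J/mol

1.27e+10 kJ/mol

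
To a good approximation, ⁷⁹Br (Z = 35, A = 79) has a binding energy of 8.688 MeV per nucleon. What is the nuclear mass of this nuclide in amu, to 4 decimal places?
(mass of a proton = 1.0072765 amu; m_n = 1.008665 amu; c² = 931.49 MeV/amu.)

78.8991 amu

Total binding energy = 79 × 8.688 = 686.352 MeV
Mass defect = 686.352 MeV / (931.49 MeV/amu) = 0.736832 amu
Constituent mass = 35(1.0072765) + 44(1.008665) = 79.6359375 amu
Nuclear mass = 79.6359375 − 0.736832 = 78.8991055 amu ≈ 78.8991 amu (to 4 decimal places)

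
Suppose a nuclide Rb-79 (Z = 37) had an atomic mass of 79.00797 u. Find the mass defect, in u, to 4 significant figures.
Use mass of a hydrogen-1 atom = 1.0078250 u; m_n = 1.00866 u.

0.6453 u

Σm = 37·m(¹H) + 42·m_n = 37.2895250 + 42.36372 = 79.6532450 u
The mass defect is 79.6532450 − 79.00797 = 0.6452750 u.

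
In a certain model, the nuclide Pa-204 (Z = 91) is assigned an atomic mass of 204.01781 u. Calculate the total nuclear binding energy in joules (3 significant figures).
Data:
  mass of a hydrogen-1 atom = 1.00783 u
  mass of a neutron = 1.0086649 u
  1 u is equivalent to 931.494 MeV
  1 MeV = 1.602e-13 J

2.50e-10 J

The nucleus contains 91 protons and 204 − 91 = 113 neutrons.
Total constituent mass: 91 × 1.00783 + 113 × 1.0086649 = 205.6916637 u
The mass defect is 205.6916637 − 204.01781 = 1.6738537 u.
Converting to energy: 1.6738537 u × 931.494 MeV/u = 1559.18 MeV
In joules: 1559.18 MeV × 1.602e-13 J/MeV = 2.4978e-10 J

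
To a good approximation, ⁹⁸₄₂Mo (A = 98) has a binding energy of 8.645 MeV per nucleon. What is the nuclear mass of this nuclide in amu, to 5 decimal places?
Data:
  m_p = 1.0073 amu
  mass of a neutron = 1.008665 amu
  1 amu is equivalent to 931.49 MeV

Total binding energy = 98 × 8.645 = 847.210 MeV
Mass defect = 847.210 MeV / (931.49 MeV/amu) = 0.9095213 amu
Constituent mass = 42(1.0073) + 56(1.008665) = 98.791840 amu
Nuclear mass = 98.791840 − 0.9095213 = 97.8823187 amu ≈ 97.88232 amu (to 5 decimal places)

97.88232 amu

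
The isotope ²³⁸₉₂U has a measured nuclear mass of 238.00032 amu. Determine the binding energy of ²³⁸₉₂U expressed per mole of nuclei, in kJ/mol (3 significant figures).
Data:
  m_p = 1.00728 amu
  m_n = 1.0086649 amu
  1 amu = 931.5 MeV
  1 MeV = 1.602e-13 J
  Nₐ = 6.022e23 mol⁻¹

Z = 92, so N = A − Z = 238 − 92 = 146.
Mass of separated nucleons = 92(1.00728) + 146(1.0086649) = 92.66976 + 147.2650754 = 239.9348354 amu
Δm = 239.9348354 − 238.00032 = 1.9345154 amu
E_B = 1.9345154 × 931.5 = 1802.00 MeV
Per nucleus in joules: 1802.00 MeV × 1.602e-13 J/MeV = 2.8868e-10 J
Per mole: 2.8868e-10 J × 6.022e23 mol⁻¹ = 1.7384e+14 J/mol

1.74e+11 kJ/mol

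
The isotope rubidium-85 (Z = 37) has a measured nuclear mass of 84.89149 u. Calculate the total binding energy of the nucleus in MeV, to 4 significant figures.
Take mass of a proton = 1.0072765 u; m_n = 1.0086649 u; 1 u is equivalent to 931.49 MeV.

The nucleus contains 37 protons and 85 − 37 = 48 neutrons.
Σm = 37·m_p + 48·m_n = 37.2692305 + 48.4159152 = 85.6851457 u
Mass defect Δm = 85.6851457 − 84.89149 = 0.7936557 u
Binding energy = Δm·c² = 0.7936557 × 931.49 MeV/u = 739.282 MeV

739.3 MeV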